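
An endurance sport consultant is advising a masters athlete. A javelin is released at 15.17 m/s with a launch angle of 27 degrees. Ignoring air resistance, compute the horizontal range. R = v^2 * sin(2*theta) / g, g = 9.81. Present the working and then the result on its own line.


Launch speed squared = 230.1289
sin(2 * 27 deg) = 0.809017
Range = 230.1289 * 0.809017 / 9.81
= 18.978 m

18.978 m


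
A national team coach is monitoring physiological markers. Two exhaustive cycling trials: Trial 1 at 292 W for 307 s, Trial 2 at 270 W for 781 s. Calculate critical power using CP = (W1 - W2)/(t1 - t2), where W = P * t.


W1 = 292 * 307 = 89644 J
W2 = 270 * 781 = 210870 J
CP = (89644 - 210870) / (307 - 781)
= -121226 / -474
= 255.75 W

255.75 W


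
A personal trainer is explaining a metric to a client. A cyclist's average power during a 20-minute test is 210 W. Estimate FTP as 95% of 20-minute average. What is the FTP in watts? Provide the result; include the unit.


FTP = 20-min power * 0.95
= 210 * 0.95
= 199.5 W

199.5 W


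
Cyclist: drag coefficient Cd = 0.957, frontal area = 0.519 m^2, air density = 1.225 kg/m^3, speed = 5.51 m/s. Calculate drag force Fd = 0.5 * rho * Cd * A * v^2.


v^2 = 5.51^2 = 30.3601
Fd = 0.5 * 1.225 * 0.957 * 0.519 * 30.3601
= 9.236 N

9.236 N


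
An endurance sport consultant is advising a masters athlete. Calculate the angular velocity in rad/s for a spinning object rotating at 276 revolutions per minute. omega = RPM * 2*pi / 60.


omega = RPM * 2*pi / 60
= 276 * 6.28318531 / 60
= 28.903 rad/s

28.903 rad/s


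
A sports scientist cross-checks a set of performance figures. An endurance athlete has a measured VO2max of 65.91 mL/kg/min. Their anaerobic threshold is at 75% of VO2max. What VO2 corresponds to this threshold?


Anaerobic threshold VO2 = VO2max * 75%
= 65.91 * 0.75
= 49.43 mL/kg/min

49.43 mL/kg/min


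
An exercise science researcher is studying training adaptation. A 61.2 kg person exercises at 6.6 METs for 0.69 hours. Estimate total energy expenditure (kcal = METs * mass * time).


Energy = METs * mass(kg) * time(h)
= 6.6 * 61.2 * 0.69
= 278.7 kcal

278.7 kcal


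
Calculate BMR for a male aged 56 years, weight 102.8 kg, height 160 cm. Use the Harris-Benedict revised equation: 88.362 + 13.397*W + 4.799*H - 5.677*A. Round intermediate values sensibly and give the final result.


Substituting values:
W term = 13.397 * 102.8 = 1377.2116
H term = 4.799 * 160 = 767.84
A term = 5.677 * 56 = 317.912
BMR = 1915.5 kcal/day

1915.5 kcal/day


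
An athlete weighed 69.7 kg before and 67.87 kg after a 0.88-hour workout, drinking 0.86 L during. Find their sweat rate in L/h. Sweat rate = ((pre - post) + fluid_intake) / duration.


Body mass change = 1.83 kg
Total sweat loss = 1.83 + 0.86 = 2.69 L
Rate = 2.69 / 0.88 = 3.057 L/h

3.057 L/h


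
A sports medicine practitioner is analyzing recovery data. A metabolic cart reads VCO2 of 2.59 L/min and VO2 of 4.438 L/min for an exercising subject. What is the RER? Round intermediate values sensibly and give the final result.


RER = VCO2 / VO2 = 2.59 / 4.438 = 0.5836

0.5836


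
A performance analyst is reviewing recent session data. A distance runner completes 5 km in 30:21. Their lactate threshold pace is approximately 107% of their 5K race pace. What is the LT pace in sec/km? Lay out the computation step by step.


Convert to seconds: 30 min 21 s = 1821 s
Pace per km = 1821 / 5 = 364.2 s/km
LT pace = 364.2 * 1.07 = 389.69 s/km

389.69 s/km


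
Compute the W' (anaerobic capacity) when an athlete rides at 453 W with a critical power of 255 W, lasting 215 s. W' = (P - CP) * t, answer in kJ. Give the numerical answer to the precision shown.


Above-CP power = 198 W
Duration = 215 s
W' = 198 * 215 = 42570 J
Convert: 42570 / 1000 = 42.57 kJ

42.57 kJ


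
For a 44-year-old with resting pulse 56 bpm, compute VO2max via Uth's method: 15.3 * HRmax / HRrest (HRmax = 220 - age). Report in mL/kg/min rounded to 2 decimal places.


Step 1: HRmax = 220 - 44 = 176 bpm
Step 2: Ratio = 176 / 56 = 3.1429
Step 3: VO2max = 15.3 * 3.1429 = 48.09 mL/kg/min

48.09 mL/kg/min


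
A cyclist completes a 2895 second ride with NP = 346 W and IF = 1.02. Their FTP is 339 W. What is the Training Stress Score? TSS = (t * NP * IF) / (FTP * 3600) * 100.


t * NP * IF = 2895 * 346 * 1.02 = 1021703.4
FTP * 3600 = 1220400
TSS = (1021703.4 / 1220400) * 100 = 83.72

83.72 TSS


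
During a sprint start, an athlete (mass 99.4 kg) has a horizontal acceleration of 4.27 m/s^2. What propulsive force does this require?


Propulsive force = mass * acceleration
= 99.4 kg * 4.27 m/s^2
= 424.44 N

424.44 N


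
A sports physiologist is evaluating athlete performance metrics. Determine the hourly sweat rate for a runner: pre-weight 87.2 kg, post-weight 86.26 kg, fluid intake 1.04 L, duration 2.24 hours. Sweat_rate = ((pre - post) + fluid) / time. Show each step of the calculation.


Mass lost = 87.2 - 86.26 = 0.94 kg
Add fluid consumed: 0.94 + 1.04 = 1.98 L total sweat
Sweat rate = 1.98 / 2.24 = 0.884 L/h

0.884 L/h


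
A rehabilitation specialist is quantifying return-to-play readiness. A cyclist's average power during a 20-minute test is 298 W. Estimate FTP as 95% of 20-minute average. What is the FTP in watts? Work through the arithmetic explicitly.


FTP = 20-min power * 0.95
= 298 * 0.95
= 283.1 W

283.1 W


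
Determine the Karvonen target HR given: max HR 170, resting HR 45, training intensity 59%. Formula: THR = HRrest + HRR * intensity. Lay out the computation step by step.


HRR = HRmax - HRrest = 170 - 45 = 125
THR = 45 + 125 * 0.59
= 118.75 bpm

118.75 bpm


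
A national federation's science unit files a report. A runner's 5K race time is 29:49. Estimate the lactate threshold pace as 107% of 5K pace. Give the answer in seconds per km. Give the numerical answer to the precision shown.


Total race time = 29*60 + 49 = 1789 seconds
5K pace = 1789 / 5 = 357.8 sec/km
LT pace = 357.8 * 1.07 = 382.85 sec/km

382.85 s/km


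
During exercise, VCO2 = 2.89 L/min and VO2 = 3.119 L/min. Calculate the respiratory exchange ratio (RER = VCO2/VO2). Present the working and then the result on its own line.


RER = VCO2 / VO2
= 2.89 / 3.119
= 0.9266

0.9266


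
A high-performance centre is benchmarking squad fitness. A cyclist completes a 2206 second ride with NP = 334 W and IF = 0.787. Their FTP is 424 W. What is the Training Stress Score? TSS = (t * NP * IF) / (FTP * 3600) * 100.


t * NP * IF = 2206 * 334 * 0.787 = 579864.748
FTP * 3600 = 1526400
TSS = (579864.748 / 1526400) * 100 = 37.99

37.99 TSS


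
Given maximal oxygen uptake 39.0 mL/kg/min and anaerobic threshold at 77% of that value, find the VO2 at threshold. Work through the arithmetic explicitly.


Percentage as decimal = 0.77
VO2 at AT = 39.0 * 0.77 = 30.03 mL/kg/min

30.03 mL/kg/min


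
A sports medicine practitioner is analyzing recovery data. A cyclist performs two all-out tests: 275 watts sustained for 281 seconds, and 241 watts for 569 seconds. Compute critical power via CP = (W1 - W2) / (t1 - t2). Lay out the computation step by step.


W1 = P1 * t1 = 275 * 281 = 77275 J
W2 = P2 * t2 = 241 * 569 = 137129 J
CP = (77275 - 137129) / (281 - 569)
= 207.83 W

207.83 W


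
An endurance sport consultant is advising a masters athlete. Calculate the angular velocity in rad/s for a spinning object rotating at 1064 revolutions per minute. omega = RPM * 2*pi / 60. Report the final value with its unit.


omega = RPM * 2*pi / 60
= 1064 * 6.28318531 / 60
= 111.422 rad/s

111.422 rad/s


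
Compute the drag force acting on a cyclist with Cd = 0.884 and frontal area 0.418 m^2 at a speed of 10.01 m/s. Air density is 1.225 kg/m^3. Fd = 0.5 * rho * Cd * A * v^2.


Step 1: v^2 = 100.2001
Step 2: Fd = 0.5 * 1.225 * 0.884 * 0.418 * 100.2001
= 22.678 N

22.678 N


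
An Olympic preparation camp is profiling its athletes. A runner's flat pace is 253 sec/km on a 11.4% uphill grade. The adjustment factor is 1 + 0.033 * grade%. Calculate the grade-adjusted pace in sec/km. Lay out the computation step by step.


Factor = 1 + 0.033 * 11.4 = 1.3762
Adjusted pace = 253 * 1.3762
= 348.18 sec/km

348.18 s/km


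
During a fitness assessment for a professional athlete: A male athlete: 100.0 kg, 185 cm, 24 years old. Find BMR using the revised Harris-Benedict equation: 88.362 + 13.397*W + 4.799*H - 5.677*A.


Intercept = 88.362
Weight contribution = 13.397 * 100.0 = 1339.7
Height contribution = 4.799 * 185 = 887.815
Age contribution = 5.677 * 24 = 136.248
BMR = 88.362 + 1339.7 + 887.815 - 136.248
= 2179.63 kcal/day

2179.63 kcal/day


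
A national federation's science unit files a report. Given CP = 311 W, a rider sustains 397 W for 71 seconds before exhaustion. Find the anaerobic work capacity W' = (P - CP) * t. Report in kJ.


Excess power = 397 - 311 = 86 W
Work above CP = 86 * 71 = 6106 J
W' = 6.106 kJ

6.106 kJ


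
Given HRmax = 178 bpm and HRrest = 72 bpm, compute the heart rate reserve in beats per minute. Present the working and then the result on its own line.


Heart rate reserve = maximum HR minus resting HR
HRR = 178 - 72 = 106 bpm

106 bpm


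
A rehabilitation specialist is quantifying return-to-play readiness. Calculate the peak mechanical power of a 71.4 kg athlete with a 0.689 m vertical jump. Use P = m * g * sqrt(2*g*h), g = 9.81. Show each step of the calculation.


First, sqrt(2gh) = sqrt(2 * 9.81 * 0.689)
= sqrt(13.51818) = 3.676708 m/s
Power = 71.4 * 9.81 * 3.676708 = 2575.29 W

2575.29 W


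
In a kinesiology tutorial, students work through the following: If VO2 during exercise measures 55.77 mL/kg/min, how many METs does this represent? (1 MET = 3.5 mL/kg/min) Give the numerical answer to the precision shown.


METs = VO2 / 3.5 = 55.77 / 3.5 = 15.93

15.93 METs


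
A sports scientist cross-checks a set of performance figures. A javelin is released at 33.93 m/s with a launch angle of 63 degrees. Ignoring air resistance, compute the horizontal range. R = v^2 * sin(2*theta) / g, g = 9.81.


Launch speed squared = 1151.2449
sin(2 * 63 deg) = 0.809017
Range = 1151.2449 * 0.809017 / 9.81
= 94.942 m

94.942 m


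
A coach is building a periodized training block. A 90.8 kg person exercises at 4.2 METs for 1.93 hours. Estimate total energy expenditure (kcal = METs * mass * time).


Energy = METs * mass(kg) * time(h)
= 4.2 * 90.8 * 1.93
= 736.02 kcal

736.02 kcal


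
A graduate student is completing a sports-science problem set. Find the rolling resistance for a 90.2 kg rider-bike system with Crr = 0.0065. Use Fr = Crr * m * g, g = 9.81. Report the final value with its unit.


m * g = 90.2 * 9.81 = 884.862 N
Fr = 0.0065 * 884.862 = 5.752 N

5.752 N


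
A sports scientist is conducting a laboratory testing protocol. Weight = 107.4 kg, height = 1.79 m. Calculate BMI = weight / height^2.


height^2 = 1.79^2 = 3.2041
BMI = 107.4 / 3.2041 = 33.52 kg/m^2

33.52 kg/m^2


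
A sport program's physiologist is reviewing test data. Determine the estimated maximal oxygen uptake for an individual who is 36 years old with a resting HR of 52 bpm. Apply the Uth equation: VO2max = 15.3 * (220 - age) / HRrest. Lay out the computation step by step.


HRmax = 220 - 36 = 184
VO2max = 15.3 * (184 / 52)
= 15.3 * 3.5385
= 54.14 mL/kg/min

54.14 mL/kg/min


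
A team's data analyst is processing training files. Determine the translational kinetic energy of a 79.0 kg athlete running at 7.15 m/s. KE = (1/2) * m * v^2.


KE = 0.5 * m * v^2
= 0.5 * 79.0 * 7.15^2
= 0.5 * 79.0 * 51.1225
= 2019.34 J

2019.34 J


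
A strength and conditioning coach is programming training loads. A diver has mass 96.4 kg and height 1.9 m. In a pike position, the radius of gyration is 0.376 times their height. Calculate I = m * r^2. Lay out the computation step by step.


r = 0.376 * 1.9 = 0.7144 m
I = m * r^2 = 96.4 * 0.510367 = 49.199 kg*m^2

49.199 kg*m^2


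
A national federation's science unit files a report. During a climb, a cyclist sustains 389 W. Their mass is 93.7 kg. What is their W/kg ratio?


Power-to-weight = 389 W / 93.7 kg
= 4.152 W/kg

4.152 W/kg


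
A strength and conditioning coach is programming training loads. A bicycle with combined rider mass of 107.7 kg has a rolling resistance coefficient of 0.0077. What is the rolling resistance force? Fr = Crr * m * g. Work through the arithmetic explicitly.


Fr = 0.0077 * 107.7 * 9.81
= 0.82929 * 9.81
= 8.135 N

8.135 N


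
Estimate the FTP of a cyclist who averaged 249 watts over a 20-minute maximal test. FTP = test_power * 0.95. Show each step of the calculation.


FTP = 249 * 0.95 = 236.55 W

236.55 W


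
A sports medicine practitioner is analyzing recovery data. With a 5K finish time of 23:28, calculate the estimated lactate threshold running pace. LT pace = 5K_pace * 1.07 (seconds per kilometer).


Race duration = 1408 s for 5 km
Average pace = 1408 / 5 = 281.6 s/km
LT pace = 281.6 * 1.07
= 301.31 s/km

301.31 s/km


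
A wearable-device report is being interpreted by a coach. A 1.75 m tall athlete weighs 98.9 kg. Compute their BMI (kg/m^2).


height^2 = 3.0625 m^2
BMI = 98.9 / 3.0625 = 32.29 kg/m^2

32.29 kg/m^2


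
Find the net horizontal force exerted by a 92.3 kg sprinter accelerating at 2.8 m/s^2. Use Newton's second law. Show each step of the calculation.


Newton's second law: F = m * a
F = 92.3 * 2.8 = 258.44 N

258.44 N


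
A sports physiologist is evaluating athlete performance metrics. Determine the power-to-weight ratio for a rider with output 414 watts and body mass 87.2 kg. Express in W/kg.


P/W = 414 / 87.2 = 4.748 W/kg

4.748 W/kg


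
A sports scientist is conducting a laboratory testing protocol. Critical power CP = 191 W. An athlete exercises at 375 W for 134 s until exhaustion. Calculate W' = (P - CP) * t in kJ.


P - CP = 375 - 191 = 184 W
W' = 184 * 134 = 24656 J
= 24656 / 1000 = 24.656 kJ

24.656 kJ


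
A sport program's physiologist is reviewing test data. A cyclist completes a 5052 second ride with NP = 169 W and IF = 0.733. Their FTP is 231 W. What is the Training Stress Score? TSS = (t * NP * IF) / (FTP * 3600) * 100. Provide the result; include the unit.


t * NP * IF = 5052 * 169 * 0.733 = 625826.604
FTP * 3600 = 831600
TSS = (625826.604 / 831600) * 100 = 75.26

75.26 TSS


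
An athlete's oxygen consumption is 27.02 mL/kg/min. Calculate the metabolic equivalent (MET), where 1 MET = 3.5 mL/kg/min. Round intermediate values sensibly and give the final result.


MET = VO2 / 3.5
= 27.02 / 3.5
= 7.72 METs

7.72 METs


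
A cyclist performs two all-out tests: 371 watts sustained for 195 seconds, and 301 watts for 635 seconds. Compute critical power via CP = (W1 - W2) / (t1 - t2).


W1 = P1 * t1 = 371 * 195 = 72345 J
W2 = P2 * t2 = 301 * 635 = 191135 J
CP = (72345 - 191135) / (195 - 635)
= 269.98 W

269.98 W


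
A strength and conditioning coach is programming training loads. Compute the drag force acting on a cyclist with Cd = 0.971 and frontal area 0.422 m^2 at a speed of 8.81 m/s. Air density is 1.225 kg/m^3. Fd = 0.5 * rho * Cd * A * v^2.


Step 1: v^2 = 77.6161
Step 2: Fd = 0.5 * 1.225 * 0.971 * 0.422 * 77.6161
= 19.48 N

19.48 N


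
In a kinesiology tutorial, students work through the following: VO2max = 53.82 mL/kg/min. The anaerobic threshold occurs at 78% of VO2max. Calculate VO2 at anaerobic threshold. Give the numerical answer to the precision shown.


AT fraction = 78 / 100 = 0.78
AT VO2 = 53.82 * 0.78
= 41.98 mL/kg/min

41.98 mL/kg/min


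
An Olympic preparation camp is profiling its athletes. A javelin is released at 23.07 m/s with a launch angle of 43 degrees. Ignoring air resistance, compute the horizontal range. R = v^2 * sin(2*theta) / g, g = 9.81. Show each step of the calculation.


Launch speed squared = 532.2249
sin(2 * 43 deg) = 0.997564
Range = 532.2249 * 0.997564 / 9.81
= 54.121 m

54.121 m


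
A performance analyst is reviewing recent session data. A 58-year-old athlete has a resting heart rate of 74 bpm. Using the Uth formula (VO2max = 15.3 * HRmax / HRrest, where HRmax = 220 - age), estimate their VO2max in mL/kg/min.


HRmax = 220 - 58 = 162 bpm
Ratio = HRmax / HRrest = 162 / 74 = 2.1892
VO2max = 15.3 * 2.1892 = 33.49 mL/kg/min

33.49 mL/kg/min


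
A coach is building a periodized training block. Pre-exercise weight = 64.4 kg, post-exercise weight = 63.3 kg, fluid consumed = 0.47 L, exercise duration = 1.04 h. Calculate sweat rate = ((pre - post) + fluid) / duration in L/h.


Weight loss = 64.4 - 63.3 = 1.1 kg (approx L)
Total sweat = 1.1 + 0.47 = 1.57 L
Sweat rate = 1.57 / 1.04 = 1.51 L/h

1.51 L/h


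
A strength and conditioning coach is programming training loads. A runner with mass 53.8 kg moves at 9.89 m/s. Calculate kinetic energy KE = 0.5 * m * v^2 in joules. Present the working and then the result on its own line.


v^2 = 9.89^2 = 97.8121
KE = 0.5 * 53.8 * 97.8121
= 2631.15 J

2631.15 J


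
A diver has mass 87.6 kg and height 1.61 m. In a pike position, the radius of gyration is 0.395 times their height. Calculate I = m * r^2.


r = 0.395 * 1.61 = 0.63595 m
I = m * r^2 = 87.6 * 0.404432 = 35.428 kg*m^2

35.428 kg*m^2


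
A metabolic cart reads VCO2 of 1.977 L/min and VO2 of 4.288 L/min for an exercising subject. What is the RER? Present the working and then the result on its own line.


RER = VCO2 / VO2 = 1.977 / 4.288 = 0.4611

0.4611


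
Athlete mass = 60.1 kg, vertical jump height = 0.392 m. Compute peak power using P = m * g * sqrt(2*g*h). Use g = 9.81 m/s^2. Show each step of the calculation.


sqrt(2 * 9.81 * 0.392) = sqrt(7.69104) = 2.773272 m/s
P = 60.1 * 9.81 * 2.773272
= 1635.07 W

1635.07 W


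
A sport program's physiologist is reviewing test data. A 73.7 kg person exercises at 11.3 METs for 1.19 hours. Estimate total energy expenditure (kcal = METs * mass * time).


Energy = METs * mass(kg) * time(h)
= 11.3 * 73.7 * 1.19
= 991.04 kcal

991.04 kcal


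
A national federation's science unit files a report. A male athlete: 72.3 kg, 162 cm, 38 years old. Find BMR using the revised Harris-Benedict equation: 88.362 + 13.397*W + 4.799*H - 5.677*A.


Intercept = 88.362
Weight contribution = 13.397 * 72.3 = 968.6031
Height contribution = 4.799 * 162 = 777.438
Age contribution = 5.677 * 38 = 215.726
BMR = 88.362 + 968.6031 + 777.438 - 215.726
= 1618.68 kcal/day

1618.68 kcal/day


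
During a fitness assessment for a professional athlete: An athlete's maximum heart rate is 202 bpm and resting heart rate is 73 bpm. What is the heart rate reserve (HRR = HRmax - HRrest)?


HRR = HRmax - HRrest
= 202 - 73
= 129 bpm

129 bpm


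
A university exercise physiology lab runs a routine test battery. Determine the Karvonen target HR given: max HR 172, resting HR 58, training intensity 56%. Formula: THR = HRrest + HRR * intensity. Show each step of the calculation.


HRR = HRmax - HRrest = 172 - 58 = 114
THR = 58 + 114 * 0.56
= 121.84 bpm

121.84 bpm


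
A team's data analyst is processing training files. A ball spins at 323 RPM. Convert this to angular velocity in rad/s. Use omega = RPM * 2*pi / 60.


omega = 323 * 2 * pi / 60
= 323 * 6.28318531 / 60
= 2029.469 / 60
= 33.824 rad/s

33.824 rad/s


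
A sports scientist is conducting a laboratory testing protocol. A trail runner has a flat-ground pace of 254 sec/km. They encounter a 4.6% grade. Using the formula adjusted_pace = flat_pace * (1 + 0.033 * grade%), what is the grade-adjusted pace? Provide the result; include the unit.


Grade factor = 1 + 0.033 * 4.6 = 1.1518
Adjusted = 254 * 1.1518 = 292.56 sec/km

292.56 s/km


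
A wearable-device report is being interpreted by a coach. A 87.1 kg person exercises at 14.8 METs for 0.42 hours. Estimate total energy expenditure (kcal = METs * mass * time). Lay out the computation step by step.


Energy = METs * mass(kg) * time(h)
= 14.8 * 87.1 * 0.42
= 541.41 kcal

541.41 kcal


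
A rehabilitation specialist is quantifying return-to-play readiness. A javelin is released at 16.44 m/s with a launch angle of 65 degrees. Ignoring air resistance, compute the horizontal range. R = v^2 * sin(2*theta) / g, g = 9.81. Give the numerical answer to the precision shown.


Launch speed squared = 270.2736
sin(2 * 65 deg) = 0.766044
Range = 270.2736 * 0.766044 / 9.81
= 21.105 m

21.105 m


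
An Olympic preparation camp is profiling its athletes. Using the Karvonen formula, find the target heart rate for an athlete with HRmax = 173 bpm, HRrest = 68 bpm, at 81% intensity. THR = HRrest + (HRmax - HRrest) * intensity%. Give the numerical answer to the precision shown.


HRR = 173 - 68 = 105
THR = 68 + 105 * 0.81
= 68 + 85.05
= 153.05 bpm

153.05 bpm


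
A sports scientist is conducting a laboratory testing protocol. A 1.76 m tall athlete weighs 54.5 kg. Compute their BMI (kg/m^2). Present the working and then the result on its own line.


height^2 = 3.0976 m^2
BMI = 54.5 / 3.0976 = 17.59 kg/m^2

17.59 kg/m^2


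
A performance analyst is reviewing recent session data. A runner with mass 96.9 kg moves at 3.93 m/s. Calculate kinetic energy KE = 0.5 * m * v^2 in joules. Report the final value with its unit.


v^2 = 3.93^2 = 15.4449
KE = 0.5 * 96.9 * 15.4449
= 748.31 J

748.31 J


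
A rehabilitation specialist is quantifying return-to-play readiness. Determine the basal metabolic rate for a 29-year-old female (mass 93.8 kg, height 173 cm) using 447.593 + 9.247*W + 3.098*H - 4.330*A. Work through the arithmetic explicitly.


BMR = 447.593 + 9.247*93.8 + 3.098*173 - 4.330*29
= 1725.35 kcal/day

1725.35 kcal/day


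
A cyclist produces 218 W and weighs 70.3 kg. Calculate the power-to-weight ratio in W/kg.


P/W = power / mass
= 218 / 70.3
= 3.101 W/kg

3.101 W/kg


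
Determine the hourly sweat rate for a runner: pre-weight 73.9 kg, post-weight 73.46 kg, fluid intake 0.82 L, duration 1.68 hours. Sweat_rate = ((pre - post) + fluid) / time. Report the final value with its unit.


Mass lost = 73.9 - 73.46 = 0.44 kg
Add fluid consumed: 0.44 + 0.82 = 1.26 L total sweat
Sweat rate = 1.26 / 1.68 = 0.75 L/h

0.75 L/h


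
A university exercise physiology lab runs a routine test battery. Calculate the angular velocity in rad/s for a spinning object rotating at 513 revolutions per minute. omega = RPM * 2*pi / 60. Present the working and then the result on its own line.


omega = RPM * 2*pi / 60
= 513 * 6.28318531 / 60
= 53.721 rad/s

53.721 rad/s


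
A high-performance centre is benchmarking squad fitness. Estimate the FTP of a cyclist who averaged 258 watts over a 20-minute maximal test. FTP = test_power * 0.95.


FTP = 258 * 0.95 = 245.1 W

245.1 W


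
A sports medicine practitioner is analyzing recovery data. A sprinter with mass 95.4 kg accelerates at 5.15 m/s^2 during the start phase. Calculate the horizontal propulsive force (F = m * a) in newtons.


F = m * a
= 95.4 * 5.15
= 491.31 N

491.31 N


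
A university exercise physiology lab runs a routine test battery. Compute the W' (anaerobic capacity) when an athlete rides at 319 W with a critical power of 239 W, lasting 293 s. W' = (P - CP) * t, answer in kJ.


Above-CP power = 80 W
Duration = 293 s
W' = 80 * 293 = 23440 J
Convert: 23440 / 1000 = 23.44 kJ

23.44 kJ


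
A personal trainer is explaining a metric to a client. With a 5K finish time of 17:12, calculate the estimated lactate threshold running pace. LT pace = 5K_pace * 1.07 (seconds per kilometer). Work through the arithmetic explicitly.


Race duration = 1032 s for 5 km
Average pace = 1032 / 5 = 206.4 s/km
LT pace = 206.4 * 1.07
= 220.85 s/km

220.85 s/km


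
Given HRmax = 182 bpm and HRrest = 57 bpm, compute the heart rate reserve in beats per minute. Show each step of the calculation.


Heart rate reserve = maximum HR minus resting HR
HRR = 182 - 57 = 125 bpm

125 bpm


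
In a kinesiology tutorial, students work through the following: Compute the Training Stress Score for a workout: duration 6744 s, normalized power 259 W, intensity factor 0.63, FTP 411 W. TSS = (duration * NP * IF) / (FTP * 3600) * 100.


Product = 6744 * 259 * 0.63 = 1100418.48
Base = 411 * 3600 = 1479600
TSS = 1100418.48 / 1479600 * 100 = 74.37

74.37 TSS


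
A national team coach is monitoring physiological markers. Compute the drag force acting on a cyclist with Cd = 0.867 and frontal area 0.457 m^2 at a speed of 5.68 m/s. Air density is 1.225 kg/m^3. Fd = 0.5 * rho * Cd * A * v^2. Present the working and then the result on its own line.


Step 1: v^2 = 32.2624
Step 2: Fd = 0.5 * 1.225 * 0.867 * 0.457 * 32.2624
= 7.83 N

7.83 N


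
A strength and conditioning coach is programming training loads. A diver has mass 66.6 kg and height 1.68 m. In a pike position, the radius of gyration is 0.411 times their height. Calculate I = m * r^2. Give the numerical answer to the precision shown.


r = 0.411 * 1.68 = 0.69048 m
I = m * r^2 = 66.6 * 0.476763 = 31.752 kg*m^2

31.752 kg*m^2


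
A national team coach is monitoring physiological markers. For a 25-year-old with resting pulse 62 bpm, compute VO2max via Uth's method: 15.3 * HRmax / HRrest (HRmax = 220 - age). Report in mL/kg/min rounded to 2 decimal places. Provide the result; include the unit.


Step 1: HRmax = 220 - 25 = 195 bpm
Step 2: Ratio = 195 / 62 = 3.1452
Step 3: VO2max = 15.3 * 3.1452 = 48.12 mL/kg/min

48.12 mL/kg/min


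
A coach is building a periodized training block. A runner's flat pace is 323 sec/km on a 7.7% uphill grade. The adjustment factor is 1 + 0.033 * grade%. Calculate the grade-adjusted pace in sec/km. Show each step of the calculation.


Factor = 1 + 0.033 * 7.7 = 1.2541
Adjusted pace = 323 * 1.2541
= 405.07 sec/km

405.07 s/km


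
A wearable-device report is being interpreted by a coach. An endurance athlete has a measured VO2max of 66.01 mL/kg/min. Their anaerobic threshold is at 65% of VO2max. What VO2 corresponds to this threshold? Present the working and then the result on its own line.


Anaerobic threshold VO2 = VO2max * 65%
= 66.01 * 0.65
= 42.91 mL/kg/min

42.91 mL/kg/min


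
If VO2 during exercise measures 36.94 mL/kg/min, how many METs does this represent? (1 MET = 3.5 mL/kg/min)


METs = VO2 / 3.5 = 36.94 / 3.5 = 10.55

10.55 METs


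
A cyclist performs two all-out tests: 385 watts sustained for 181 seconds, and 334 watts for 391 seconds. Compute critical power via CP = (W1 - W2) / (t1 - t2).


W1 = P1 * t1 = 385 * 181 = 69685 J
W2 = P2 * t2 = 334 * 391 = 130594 J
CP = (69685 - 130594) / (181 - 391)
= 290.04 W

290.04 W


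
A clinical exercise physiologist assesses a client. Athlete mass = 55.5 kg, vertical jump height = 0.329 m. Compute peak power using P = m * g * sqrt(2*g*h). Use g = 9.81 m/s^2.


sqrt(2 * 9.81 * 0.329) = sqrt(6.45498) = 2.540665 m/s
P = 55.5 * 9.81 * 2.540665
= 1383.28 W

1383.28 W


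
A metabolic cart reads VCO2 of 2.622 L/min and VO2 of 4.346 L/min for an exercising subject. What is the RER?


RER = VCO2 / VO2 = 2.622 / 4.346 = 0.6033

0.6033


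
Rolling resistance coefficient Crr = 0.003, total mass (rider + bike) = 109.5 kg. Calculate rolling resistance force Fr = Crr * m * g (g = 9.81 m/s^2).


Fr = Crr * m * g
= 0.003 * 109.5 * 9.81
= 3.223 N

3.223 N


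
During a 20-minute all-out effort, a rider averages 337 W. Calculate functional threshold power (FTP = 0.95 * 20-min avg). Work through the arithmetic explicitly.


FTP = 0.95 * 337
= 320.15 W

320.15 W


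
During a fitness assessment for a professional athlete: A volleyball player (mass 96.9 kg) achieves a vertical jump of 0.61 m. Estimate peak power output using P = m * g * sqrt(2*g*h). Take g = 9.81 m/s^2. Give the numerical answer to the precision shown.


2 * g * h = 2 * 9.81 * 0.61 = 11.9682
sqrt(11.9682) = 3.459509 m/s
P = 96.9 * 9.81 * 3.459509 = 3288.57 W

3288.57 W


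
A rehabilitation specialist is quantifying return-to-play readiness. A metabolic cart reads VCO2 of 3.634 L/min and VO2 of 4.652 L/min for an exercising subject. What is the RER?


RER = VCO2 / VO2 = 3.634 / 4.652 = 0.7812

0.7812


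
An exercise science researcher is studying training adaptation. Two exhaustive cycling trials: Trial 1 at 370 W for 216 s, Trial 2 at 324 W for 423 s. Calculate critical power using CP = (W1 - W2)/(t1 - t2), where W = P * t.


W1 = 370 * 216 = 79920 J
W2 = 324 * 423 = 137052 J
CP = (79920 - 137052) / (216 - 423)
= -57132 / -207
= 276.0 W

276.0 W


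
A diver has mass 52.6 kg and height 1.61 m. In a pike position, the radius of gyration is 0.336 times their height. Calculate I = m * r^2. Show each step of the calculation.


r = 0.336 * 1.61 = 0.54096 m
I = m * r^2 = 52.6 * 0.292638 = 15.393 kg*m^2

15.393 kg*m^2


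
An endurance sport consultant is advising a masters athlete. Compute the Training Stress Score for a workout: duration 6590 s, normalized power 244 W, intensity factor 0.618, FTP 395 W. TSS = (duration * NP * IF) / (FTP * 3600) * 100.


Product = 6590 * 244 * 0.618 = 993719.28
Base = 395 * 3600 = 1422000
TSS = 993719.28 / 1422000 * 100 = 69.88

69.88 TSS


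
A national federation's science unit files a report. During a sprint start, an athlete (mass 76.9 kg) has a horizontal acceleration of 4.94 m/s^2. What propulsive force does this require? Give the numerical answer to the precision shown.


Propulsive force = mass * acceleration
= 76.9 kg * 4.94 m/s^2
= 379.89 N

379.89 N


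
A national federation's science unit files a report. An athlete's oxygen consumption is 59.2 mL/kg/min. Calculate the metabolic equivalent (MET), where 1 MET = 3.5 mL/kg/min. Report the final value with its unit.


MET = VO2 / 3.5
= 59.2 / 3.5
= 16.91 METs

16.91 METs


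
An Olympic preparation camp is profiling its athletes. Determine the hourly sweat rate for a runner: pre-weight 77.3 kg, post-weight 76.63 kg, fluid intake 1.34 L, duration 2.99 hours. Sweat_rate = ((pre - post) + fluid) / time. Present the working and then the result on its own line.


Mass lost = 77.3 - 76.63 = 0.67 kg
Add fluid consumed: 0.67 + 1.34 = 2.01 L total sweat
Sweat rate = 2.01 / 2.99 = 0.672 L/h

0.672 L/h


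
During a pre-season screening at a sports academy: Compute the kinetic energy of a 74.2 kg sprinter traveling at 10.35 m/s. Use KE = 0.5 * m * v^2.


Velocity squared = 107.1225
KE = 0.5 * 74.2 * 107.1225 = 3974.24 J

3974.24 J


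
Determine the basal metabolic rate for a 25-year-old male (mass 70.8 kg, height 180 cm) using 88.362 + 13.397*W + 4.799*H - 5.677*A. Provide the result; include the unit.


BMR = 88.362 + 13.397*70.8 + 4.799*180 - 5.677*25
= 1758.76 kcal/day

1758.76 kcal/day


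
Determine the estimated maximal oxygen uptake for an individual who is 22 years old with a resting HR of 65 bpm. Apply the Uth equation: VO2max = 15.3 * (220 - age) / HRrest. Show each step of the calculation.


HRmax = 220 - 22 = 198
VO2max = 15.3 * (198 / 65)
= 15.3 * 3.0462
= 46.61 mL/kg/min

46.61 mL/kg/min


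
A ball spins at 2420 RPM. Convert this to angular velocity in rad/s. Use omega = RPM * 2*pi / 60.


omega = 2420 * 2 * pi / 60
= 2420 * 6.28318531 / 60
= 15205.308 / 60
= 253.422 rad/s

253.422 rad/s


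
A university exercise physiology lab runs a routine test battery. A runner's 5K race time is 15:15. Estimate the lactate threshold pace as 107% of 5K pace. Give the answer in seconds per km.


Total race time = 15*60 + 15 = 915 seconds
5K pace = 915 / 5 = 183.0 sec/km
LT pace = 183.0 * 1.07 = 195.81 sec/km

195.81 s/km


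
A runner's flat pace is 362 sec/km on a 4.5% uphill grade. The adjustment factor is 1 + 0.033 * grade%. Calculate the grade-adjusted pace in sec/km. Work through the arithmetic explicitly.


Factor = 1 + 0.033 * 4.5 = 1.1485
Adjusted pace = 362 * 1.1485
= 415.76 sec/km

415.76 s/km


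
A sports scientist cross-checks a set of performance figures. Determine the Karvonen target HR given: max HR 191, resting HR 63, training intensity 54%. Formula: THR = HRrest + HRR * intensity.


HRR = HRmax - HRrest = 191 - 63 = 128
THR = 63 + 128 * 0.54
= 132.12 bpm

132.12 bpm


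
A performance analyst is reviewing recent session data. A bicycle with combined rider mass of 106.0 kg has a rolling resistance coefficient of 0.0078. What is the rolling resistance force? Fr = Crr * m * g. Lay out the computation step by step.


Fr = 0.0078 * 106.0 * 9.81
= 0.8268 * 9.81
= 8.111 N

8.111 N


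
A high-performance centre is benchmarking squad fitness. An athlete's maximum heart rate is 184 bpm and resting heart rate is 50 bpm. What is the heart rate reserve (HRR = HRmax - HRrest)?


HRR = HRmax - HRrest
= 184 - 50
= 134 bpm

134 bpm


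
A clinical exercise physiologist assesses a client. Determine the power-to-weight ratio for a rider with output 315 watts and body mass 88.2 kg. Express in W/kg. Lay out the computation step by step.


P/W = 315 / 88.2 = 3.571 W/kg

3.571 W/kg


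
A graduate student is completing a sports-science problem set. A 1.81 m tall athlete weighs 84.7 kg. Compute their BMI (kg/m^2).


height^2 = 3.2761 m^2
BMI = 84.7 / 3.2761 = 25.85 kg/m^2

25.85 kg/m^2


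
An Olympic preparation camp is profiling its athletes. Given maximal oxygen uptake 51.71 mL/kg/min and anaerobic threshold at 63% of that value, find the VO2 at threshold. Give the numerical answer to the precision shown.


Percentage as decimal = 0.63
VO2 at AT = 51.71 * 0.63 = 32.58 mL/kg/min

32.58 mL/kg/min


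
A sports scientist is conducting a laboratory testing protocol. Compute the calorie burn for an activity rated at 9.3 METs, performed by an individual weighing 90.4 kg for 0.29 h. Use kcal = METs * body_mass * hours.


Product of METs and mass = 9.3 * 90.4 = 840.72
Total kcal = 840.72 * 0.29 = 243.81 kcal

243.81 kcal


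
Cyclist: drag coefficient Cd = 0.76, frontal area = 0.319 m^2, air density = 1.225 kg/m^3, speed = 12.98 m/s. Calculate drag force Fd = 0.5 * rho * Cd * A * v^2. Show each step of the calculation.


v^2 = 12.98^2 = 168.4804
Fd = 0.5 * 1.225 * 0.76 * 0.319 * 168.4804
= 25.018 N

25.018 N


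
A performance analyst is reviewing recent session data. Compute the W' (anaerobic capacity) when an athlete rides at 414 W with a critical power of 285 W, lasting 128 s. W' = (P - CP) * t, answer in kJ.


Above-CP power = 129 W
Duration = 128 s
W' = 129 * 128 = 16512 J
Convert: 16512 / 1000 = 16.512 kJ

16.512 kJ


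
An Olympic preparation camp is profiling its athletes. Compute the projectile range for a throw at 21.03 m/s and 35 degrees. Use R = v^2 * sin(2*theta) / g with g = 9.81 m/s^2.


Two times the angle = 70 degrees
sin(70) = 0.939693
R = 442.2609 * 0.939693 / 9.81 = 42.364 m

42.364 m


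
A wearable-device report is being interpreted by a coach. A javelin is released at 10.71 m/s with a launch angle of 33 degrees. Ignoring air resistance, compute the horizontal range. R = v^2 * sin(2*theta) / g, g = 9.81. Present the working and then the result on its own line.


Launch speed squared = 114.7041
sin(2 * 33 deg) = 0.913545
Range = 114.7041 * 0.913545 / 9.81
= 10.682 m

10.682 m


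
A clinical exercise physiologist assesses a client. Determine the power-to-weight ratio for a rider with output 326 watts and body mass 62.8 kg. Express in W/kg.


P/W = 326 / 62.8 = 5.191 W/kg

5.191 W/kg


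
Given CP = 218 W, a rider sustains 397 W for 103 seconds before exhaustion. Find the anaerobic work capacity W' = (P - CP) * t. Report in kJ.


Excess power = 397 - 218 = 179 W
Work above CP = 179 * 103 = 18437 J
W' = 18.437 kJ

18.437 kJ


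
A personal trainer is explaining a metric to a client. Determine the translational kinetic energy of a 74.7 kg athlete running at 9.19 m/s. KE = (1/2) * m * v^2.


KE = 0.5 * m * v^2
= 0.5 * 74.7 * 9.19^2
= 0.5 * 74.7 * 84.4561
= 3154.44 J

3154.44 J


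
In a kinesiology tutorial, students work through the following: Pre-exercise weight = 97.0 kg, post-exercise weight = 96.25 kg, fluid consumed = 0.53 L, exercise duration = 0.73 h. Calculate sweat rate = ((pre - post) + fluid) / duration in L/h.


Weight loss = 97.0 - 96.25 = 0.75 kg (approx L)
Total sweat = 0.75 + 0.53 = 1.28 L
Sweat rate = 1.28 / 0.73 = 1.753 L/h

1.753 L/h


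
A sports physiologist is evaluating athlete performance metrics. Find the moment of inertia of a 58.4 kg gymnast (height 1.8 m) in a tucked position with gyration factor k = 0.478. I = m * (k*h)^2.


Radius of gyration = 0.478 * 1.8 = 0.8604 m
I = 58.4 * 0.8604^2
= 58.4 * 0.740288
= 43.233 kg*m^2

43.233 kg*m^2


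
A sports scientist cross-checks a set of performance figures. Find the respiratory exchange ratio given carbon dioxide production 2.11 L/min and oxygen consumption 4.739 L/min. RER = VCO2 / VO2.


VCO2 = 2.11 L/min
VO2 = 4.739 L/min
RER = 2.11 / 4.739 = 0.4452

0.4452


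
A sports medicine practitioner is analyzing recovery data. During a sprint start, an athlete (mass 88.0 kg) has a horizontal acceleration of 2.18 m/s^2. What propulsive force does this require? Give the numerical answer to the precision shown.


Propulsive force = mass * acceleration
= 88.0 kg * 2.18 m/s^2
= 191.84 N

191.84 N


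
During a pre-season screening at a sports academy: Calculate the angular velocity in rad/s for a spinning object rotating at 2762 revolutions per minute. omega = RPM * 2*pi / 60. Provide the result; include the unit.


omega = RPM * 2*pi / 60
= 2762 * 6.28318531 / 60
= 289.236 rad/s

289.236 rad/s


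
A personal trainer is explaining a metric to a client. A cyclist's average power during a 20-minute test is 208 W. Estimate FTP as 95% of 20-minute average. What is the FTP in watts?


FTP = 20-min power * 0.95
= 208 * 0.95
= 197.6 W

197.6 W


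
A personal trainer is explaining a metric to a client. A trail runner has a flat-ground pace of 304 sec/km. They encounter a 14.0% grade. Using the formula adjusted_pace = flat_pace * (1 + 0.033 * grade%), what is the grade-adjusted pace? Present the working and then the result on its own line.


Grade factor = 1 + 0.033 * 14.0 = 1.462
Adjusted = 304 * 1.462 = 444.45 sec/km

444.45 s/km


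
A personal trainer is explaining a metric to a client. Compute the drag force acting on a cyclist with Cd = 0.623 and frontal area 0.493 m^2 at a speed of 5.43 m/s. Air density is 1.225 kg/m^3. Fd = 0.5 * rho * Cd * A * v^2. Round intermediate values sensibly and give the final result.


Step 1: v^2 = 29.4849
Step 2: Fd = 0.5 * 1.225 * 0.623 * 0.493 * 29.4849
= 5.547 N

5.547 N


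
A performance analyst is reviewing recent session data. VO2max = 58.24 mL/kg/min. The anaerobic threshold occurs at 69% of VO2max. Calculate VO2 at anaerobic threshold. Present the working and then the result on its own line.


AT fraction = 69 / 100 = 0.69
AT VO2 = 58.24 * 0.69
= 40.19 mL/kg/min

40.19 mL/kg/min


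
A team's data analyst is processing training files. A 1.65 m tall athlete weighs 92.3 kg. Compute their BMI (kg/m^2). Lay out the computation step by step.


height^2 = 2.7225 m^2
BMI = 92.3 / 2.7225 = 33.9 kg/m^2

33.9 kg/m^2


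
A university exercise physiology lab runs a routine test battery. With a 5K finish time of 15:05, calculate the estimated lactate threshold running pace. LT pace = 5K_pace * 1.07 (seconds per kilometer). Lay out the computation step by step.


Race duration = 905 s for 5 km
Average pace = 905 / 5 = 181.0 s/km
LT pace = 181.0 * 1.07
= 193.67 s/km

193.67 s/km


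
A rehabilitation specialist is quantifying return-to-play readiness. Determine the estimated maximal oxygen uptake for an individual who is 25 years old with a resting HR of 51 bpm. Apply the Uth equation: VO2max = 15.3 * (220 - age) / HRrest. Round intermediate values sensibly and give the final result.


HRmax = 220 - 25 = 195
VO2max = 15.3 * (195 / 51)
= 15.3 * 3.8235
= 58.5 mL/kg/min

58.5 mL/kg/min
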